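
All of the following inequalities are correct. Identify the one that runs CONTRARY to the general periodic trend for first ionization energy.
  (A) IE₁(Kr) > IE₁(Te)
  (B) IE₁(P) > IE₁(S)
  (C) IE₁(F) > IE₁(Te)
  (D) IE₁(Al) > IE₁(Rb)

The general trend: first ionization energy increases across a period and decreases down a group.
(A) Kr (period 4, group 18) vs Te (period 5, group 16): the stated order agrees with the simple trend.
(B) P (period 3, group 15) vs S (period 3, group 16): the stated order contradicts the simple trend.
(C) F (period 2, group 17) vs Te (period 5, group 16): the stated order agrees with the simple trend.
(D) Al (period 3, group 13) vs Rb (period 5, group 1): the stated order agrees with the simple trend.
The exception is (B): S (3p⁴) ionizes more easily than half-filled P (3p³) because the paired 3p electron in S is pushed out by e⁻–e⁻ repulsion.

(B)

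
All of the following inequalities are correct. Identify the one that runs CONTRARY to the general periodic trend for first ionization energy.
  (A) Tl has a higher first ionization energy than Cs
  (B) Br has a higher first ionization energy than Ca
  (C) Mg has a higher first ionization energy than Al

The general trend: first ionization energy increases across a period and decreases down a group.
(A) Tl (period 6, group 13) vs Cs (period 6, group 1): the stated order agrees with the simple trend.
(B) Br (period 4, group 17) vs Ca (period 4, group 2): the stated order agrees with the simple trend.
(C) Mg (period 3, group 2) vs Al (period 3, group 13): the stated order contradicts the simple trend.
The exception is (C): Al's single 3p electron is easier to remove than one from Mg's filled 3s².

(C)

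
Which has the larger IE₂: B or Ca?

B

The second ionization energy removes an electron from the +1 ion. For each element: B⁺ still has 2 valence electrons; Ca⁺ still has 1 valence electron.
All are still removing valence electrons, so compare the +1 ions as you would atoms: IE_2 generally rises across a period (higher Z_eff) and falls down a group (larger shell), subject to the usual subshell exceptions.
Valence configurations: B⁺ [He]2s², Ca⁺ [Ar]4s¹.
Approximate IE_2 values (kJ/mol): B 2427, Ca 1145.
Putting it together, IE_2: Ca < B.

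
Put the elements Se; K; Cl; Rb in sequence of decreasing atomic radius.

Atomic radius shrinks across a period as nuclear charge pulls the same shell inward, and grows down a group as new shells are added.
Neither a single period nor a single group — weigh both effects.
Se > Cl: relative to Cl, both the across-period and down-group shifts push Se's atomic radius up.
K > Se: K lies to the left of Se in period 4, so the across-period effect alone puts K larger.
Rb > K: they share group 1; the group trend gives Rb the larger value.
For reference (pm): Cl 99, K 196, Se 116, Rb 210.
So from largest to smallest: Rb > K > Se > Cl.

Rb > K > Se > Cl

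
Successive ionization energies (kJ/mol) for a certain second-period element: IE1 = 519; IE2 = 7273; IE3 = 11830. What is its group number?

Group 1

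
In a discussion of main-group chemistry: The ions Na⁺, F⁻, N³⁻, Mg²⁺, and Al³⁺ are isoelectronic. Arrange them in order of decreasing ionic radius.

All of these have 10 electrons, so size is governed by nuclear charge alone: the more protons, the stronger the pull on the same electron cloud, and the smaller the ion.
Nuclear charges: Al³⁺ (Z=13), Mg²⁺ (Z=12), Na⁺ (Z=11), F⁻ (Z=9), N³⁻ (Z=7).
Largest to smallest: N³⁻ > F⁻ > Na⁺ > Mg²⁺ > Al³⁺.

N³⁻, F⁻, Na⁺, Mg²⁺, Al³⁺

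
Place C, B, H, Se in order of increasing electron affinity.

B < H < C < Se

H is in period 1, group 1; B is in period 2, group 13; C is in period 2, group 14; Se is in period 4, group 16.
EA tends to increase across a period and decrease down a group, though the pattern is less regular than for IE or radius.
Neither a single period nor a single group — weigh both effects.
H > B: period and group pull opposite ways; the down-group shift dominates (73 vs 27 kJ/mol).
C > H: period and group pull opposite ways; the across-period shift dominates (122 vs 73 kJ/mol).
Se > C: period and group pull opposite ways; the across-period shift dominates (195 vs 122 kJ/mol).
Tabulated electron affinity (kJ/mol): H 73, B 27, C 122, Se 195.
So from lowest to highest: B < H < C < Se.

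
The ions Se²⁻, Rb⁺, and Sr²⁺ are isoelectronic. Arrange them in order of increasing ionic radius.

Sr²⁺ < Rb⁺ < Se²⁻

All of these have 36 electrons, so size is governed by nuclear charge alone: the more protons, the stronger the pull on the same electron cloud, and the smaller the ion.
Nuclear charges: Sr²⁺ (Z=38), Rb⁺ (Z=37), Se²⁻ (Z=34).
Smallest to largest: Sr²⁺ < Rb⁺ < Se²⁻.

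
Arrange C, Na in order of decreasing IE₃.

Na > C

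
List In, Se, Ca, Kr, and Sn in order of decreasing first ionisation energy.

IE₁ increases left→right with effective nuclear charge and decreases top→bottom as the valence shell moves farther out.
These span different periods and groups, so the two trends combine.
Ca > In: the two effects oppose for this pair; the down-group effect wins (590 vs 558 kJ/mol).
Sn > Ca: period and group pull opposite ways; the across-period shift dominates (709 vs 590 kJ/mol).
Se > Sn: both effects reinforce here, so Se is clearly the higher of the two.
Kr > Se: both are in period 4; the period trend gives Kr the larger value.
Tabulated first ionization energy (kJ/mol): Ca 590, Se 941, Kr 1351, In 558, Sn 709.
So from highest to lowest: Kr > Se > Sn > Ca > In.

Kr, Se, Sn, Ca, In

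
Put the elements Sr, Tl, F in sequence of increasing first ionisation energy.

Removing the outermost electron gets harder across a period and easier down a group.
Neither a single period nor a single group — weigh both effects.
Tl > Sr: the two effects oppose for this pair; the across-period effect wins (589 vs 550 kJ/mol).
F > Tl: both effects reinforce here, so F is clearly the higher of the two.
Tabulated first ionization energy (kJ/mol): F 1681, Sr 550, Tl 589.
So from lowest to highest: Sr < Tl < F.

Sr < Tl < F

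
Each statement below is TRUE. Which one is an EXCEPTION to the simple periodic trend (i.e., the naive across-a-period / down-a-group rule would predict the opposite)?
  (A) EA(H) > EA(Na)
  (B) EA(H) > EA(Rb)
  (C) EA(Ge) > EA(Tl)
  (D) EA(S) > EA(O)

(D)

The general trend: electron affinity increases across a period and decreases down a group.
(A) H (period 1, group 1) vs Na (period 3, group 1): the stated order agrees with the simple trend.
(B) H (period 1, group 1) vs Rb (period 5, group 1): the stated order agrees with the simple trend.
(C) Ge (period 4, group 14) vs Tl (period 6, group 13): the stated order agrees with the simple trend.
(D) S (period 3, group 16) vs O (period 2, group 16): the stated order contradicts the simple trend.
The exception is (D): the compact 2p subshell of O repels the added electron more than S's larger 3p does.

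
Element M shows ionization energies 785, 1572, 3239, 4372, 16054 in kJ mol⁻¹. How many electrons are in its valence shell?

Look for the largest jump between consecutive ionization energies: IE5/IE4 ≈ 3.7, far larger than any earlier ratio.
That jump marks the point where a core electron is being removed. So the atom has 4 valence electrons.

4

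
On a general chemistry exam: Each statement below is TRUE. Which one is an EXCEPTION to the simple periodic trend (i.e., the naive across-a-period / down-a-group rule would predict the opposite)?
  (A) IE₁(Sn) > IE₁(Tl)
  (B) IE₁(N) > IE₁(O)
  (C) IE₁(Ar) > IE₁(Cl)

(B)

The general trend: first ionization energy increases across a period and decreases down a group.
(A) Sn (period 5, group 14) vs Tl (period 6, group 13): the stated order agrees with the simple trend.
(B) N (period 2, group 15) vs O (period 2, group 16): the stated order contradicts the simple trend.
(C) Ar (period 3, group 18) vs Cl (period 3, group 17): the stated order agrees with the simple trend.
The exception is (B): pairing an electron in O's 2p⁴ costs repulsion energy, so O ionizes more easily than half-filled N (2p³).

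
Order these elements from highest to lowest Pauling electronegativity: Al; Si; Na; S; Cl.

Cl > S > Si > Al > Na

EN rises left→right (higher Z_eff, smaller atoms) and falls top→bottom (larger, more shielded atoms).
All lie in period 3, so electronegativity increases left to right.
So from highest to lowest: Cl > S > Si > Al > Na.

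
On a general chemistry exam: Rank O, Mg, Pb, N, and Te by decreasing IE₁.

N > O > Te > Mg > Pb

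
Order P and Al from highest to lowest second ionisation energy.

Consider each +1 ion: P⁺ still has 4 valence electrons; Al⁺ still has 2 valence electrons.
All are still removing valence electrons, so compare the +1 ions as you would atoms: IE_2 generally rises across a period (higher Z_eff) and falls down a group (larger shell), subject to the usual subshell exceptions.
Valence configurations: P⁺ [Ne]3s²3p², Al⁺ [Ne]3s².
The numbers (kJ/mol): P 1907, Al 1817.
Hence IE_2: Al < P.

P > Al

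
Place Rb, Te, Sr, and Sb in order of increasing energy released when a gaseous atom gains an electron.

Rb is in period 5, group 1; Sr is in period 5, group 2; Sb is in period 5, group 15; Te is in period 5, group 16.
Adding an electron releases more energy for atoms nearer the top right (short of the noble gases).
All lie in period 5; the across-period trend (electron affinity increases left to right) applies, with the exception below.
Note the exception: Rb has a higher electron affinity than Sr, contrary to the simple trend — adding an electron to Sr (ns²) has to open a new, higher-energy np subshell, which is unfavourable.
Approximate values (kJ/mol): Rb 47, Sr 5, Sb 103, Te 190.
So from lowest to highest: Sr < Rb < Sb < Te.

Sr, Rb, Sb, Te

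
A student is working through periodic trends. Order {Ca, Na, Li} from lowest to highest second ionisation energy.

Ca, Na, Li

IE_2 is the cost of taking one more electron from the +1 cation: Ca⁺ still has 1 valence electron; Na⁺ is the bare [Ne] core; Li⁺ is the bare [He] core.
Core electrons are held far more tightly than valence electrons, so Na and Li top the IE_2 order.
Approximate IE_2 values (kJ/mol): Ca 1145, Na 4562, Li 7298.
So the second ionization energies run Ca < Na < Li.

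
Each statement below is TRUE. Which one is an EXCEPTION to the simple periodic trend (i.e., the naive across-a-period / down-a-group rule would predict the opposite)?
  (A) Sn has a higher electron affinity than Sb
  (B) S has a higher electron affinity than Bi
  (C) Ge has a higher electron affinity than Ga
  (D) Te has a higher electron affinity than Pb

(A)

The general trend: electron affinity increases across a period and decreases down a group.
(A) Sn (period 5, group 14) vs Sb (period 5, group 15): the stated order contradicts the simple trend.
(B) S (period 3, group 16) vs Bi (period 6, group 15): the stated order agrees with the simple trend.
(C) Ge (period 4, group 14) vs Ga (period 4, group 13): the stated order agrees with the simple trend.
(D) Te (period 5, group 16) vs Pb (period 6, group 14): the stated order agrees with the simple trend.
The exception is (A): adding an electron to Sb's half-filled 5p³ is unfavourable, so Sn has the more exothermic EA.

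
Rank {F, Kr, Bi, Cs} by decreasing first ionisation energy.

F > Kr > Bi > Cs

IE₁ increases left→right with effective nuclear charge and decreases top→bottom as the valence shell moves farther out.
These span different periods and groups, so the two trends combine.
Bi > Cs: both are in period 6; the period trend gives Bi the larger value.
Kr > Bi: both effects reinforce here, so Kr is clearly the higher of the two.
F > Kr: period and group pull opposite ways; the down-group shift dominates (1681 vs 1351 kJ/mol).
Tabulated first ionization energy (kJ/mol): F 1681, Kr 1351, Cs 376, Bi 703.
So from highest to lowest: F > Kr > Bi > Cs.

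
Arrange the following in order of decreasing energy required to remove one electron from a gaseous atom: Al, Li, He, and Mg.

He, Mg, Al, Li

He is in period 1, group 18; Li is in period 2, group 1; Mg is in period 3, group 2; Al is in period 3, group 13.
IE₁ increases left→right with effective nuclear charge and decreases top→bottom as the valence shell moves farther out.
Here both period and group differ, so the two effects have to be weighed against each other.
Al > Li: the two effects oppose for this pair; the across-period effect wins (578 vs 520 kJ/mol).
Mg > Al: this pair runs against the simple trend — see the exception note.
He > Mg: relative to Mg, both the across-period and down-group shifts push He's first ionization energy up.
Note the exception: Mg has a higher first ionization energy than Al, contrary to the simple trend — Al's single 3p electron is easier to remove than one from Mg's filled 3s².
For reference (kJ/mol): He 2372, Li 520, Mg 738, Al 578.
So from highest to lowest: He > Mg > Al > Li.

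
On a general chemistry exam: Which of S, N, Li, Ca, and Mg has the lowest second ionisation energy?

After 1 electron has been removed, what remains? S⁺ still has 5 valence electrons; N⁺ still has 4 valence electrons; Li⁺ is the bare [He] core; Ca⁺ still has 1 valence electron; Mg⁺ still has 1 valence electron.
Breaking into a closed-shell core is much more expensive than removing a leftover valence electron — Li has the largest IE_2 here.
Valence configurations: S⁺ [Ne]3s²3p³, N⁺ [He]2s²2p², Ca⁺ [Ar]4s¹, Mg⁺ [Ne]3s¹.
Tabulated IE_2 (kJ/mol): S 2252, N 2856, Li 7298, Ca 1145, Mg 1451.
Putting it together, IE_2: Ca < Mg < S < N < Li.

Ca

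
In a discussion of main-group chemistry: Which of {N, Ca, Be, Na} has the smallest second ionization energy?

After 1 electron has been removed, what remains? N⁺ still has 4 valence electrons; Ca⁺ still has 1 valence electron; Be⁺ still has 1 valence electron; Na⁺ is the bare [Ne] core.
Core electrons are held far more tightly than valence electrons, so Na tops the IE_2 order.
Valence configurations: N⁺ [He]2s²2p², Ca⁺ [Ar]4s¹, Be⁺ [He]2s¹.
The numbers (kJ/mol): N 2856, Ca 1145, Be 1757, Na 4562.
Overall IE_2 order: Ca < Be < N < Na.

Ca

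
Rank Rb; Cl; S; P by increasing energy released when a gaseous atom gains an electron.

P is in period 3, group 15; S is in period 3, group 16; Cl is in period 3, group 17; Rb is in period 5, group 1.
Adding an electron releases more energy for atoms nearer the top right (short of the noble gases).
These span different periods and groups, so the two trends combine.
P > Rb: relative to Rb, both the across-period and down-group shifts push P's electron affinity up.
S > P: both are in period 3; the period trend gives S the larger value.
Cl > S: Cl lies to the right of S in period 3, so the across-period effect alone puts Cl higher.
For reference (kJ/mol): P 72, S 200, Cl 349, Rb 47.
So from lowest to highest: Rb < P < S < Cl.

Rb < P < S < Cl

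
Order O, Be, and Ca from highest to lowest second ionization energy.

O > Be > Ca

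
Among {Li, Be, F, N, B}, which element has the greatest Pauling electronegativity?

F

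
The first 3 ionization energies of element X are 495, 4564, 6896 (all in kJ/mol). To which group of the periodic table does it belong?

Group 1

Look for the largest jump between consecutive ionization energies: IE2/IE1 ≈ 9.2, far larger than any earlier ratio.
That jump marks the point where a core electron is being removed. So the atom has 1 valence electron.
A main-group element with 1 valence electron is in group 1.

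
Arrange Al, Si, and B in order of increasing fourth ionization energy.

Si, Al, B

The fourth ionization energy removes an electron from the +3 ion. For each element: Al³⁺ is the bare [Ne] core; Si³⁺ still has 1 valence electron; B³⁺ is the bare [He] core.
Core electrons are held far more tightly than valence electrons, so Al and B top the IE_4 order.
Tabulated IE_4 (kJ/mol): Al 11577, Si 4356, B 25026.
Hence IE_4: Si < Al < B.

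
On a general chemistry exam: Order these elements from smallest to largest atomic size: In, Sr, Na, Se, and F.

Atomic radius shrinks across a period as nuclear charge pulls the same shell inward, and grows down a group as new shells are added.
These span different periods and groups, so the two trends combine.
Se > F: relative to F, both the across-period and down-group shifts push Se's atomic radius up.
In > Se: relative to Se, both the across-period and down-group shifts push In's atomic radius up.
Na > In: period and group pull opposite ways; the across-period shift dominates (155 vs 142 pm).
Sr > Na: the two effects oppose for this pair; the down-group effect wins (185 vs 155 pm).
For reference (pm): F 64, Na 155, Se 116, Sr 185, In 142.
So from smallest to largest: F < Se < In < Na < Sr.

F < Se < In < Na < Sr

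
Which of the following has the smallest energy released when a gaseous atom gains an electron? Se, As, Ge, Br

As

Ge is in period 4, group 14; As is in period 4, group 15; Se is in period 4, group 16; Br is in period 4, group 17.
Atoms with high Z_eff and room in the valence shell (especially the halogens) have the most exothermic electron affinities.
All lie in period 4; the across-period trend (electron affinity increases left to right) applies, with the exception below.
Note the exception: Ge has a higher electron affinity than As, contrary to the simple trend — adding an electron to As's half-filled 4p³ is unfavourable, so Ge (4p²) has the more exothermic EA.
For reference (kJ/mol): Ge 119, As 78, Se 195, Br 325.
The smallest energy released when a gaseous atom gains an electron among these belongs to As.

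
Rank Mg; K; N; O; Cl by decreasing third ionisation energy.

Mg > O > N > K > Cl

IE_3 is the cost of taking one more electron from the +2 cation: Mg²⁺ is the bare [Ne] core; K²⁺ is already 1 electron into the core; N²⁺ still has 3 valence electrons; O²⁺ still has 4 valence electrons; Cl²⁺ still has 5 valence electrons.
Usually core removal costs more than valence removal, but here the competition is close: a tightly held n=2 valence electron can cost more to remove than an n=3 core electron, so the actual values have to decide it.
Valence configurations: N²⁺ [He]2s²2p¹, O²⁺ [He]2s²2p², Cl²⁺ [Ne]3s²3p³.
The numbers (kJ/mol): Mg 7733, K 4420, N 4578, O 5300, Cl 3822.
Hence IE_3: Cl < K < N < O < Mg.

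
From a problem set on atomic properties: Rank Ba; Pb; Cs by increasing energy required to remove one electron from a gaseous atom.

Cs is in period 6, group 1; Ba is in period 6, group 2; Pb is in period 6, group 14.
IE₁ increases left→right with effective nuclear charge and decreases top→bottom as the valence shell moves farther out.
All lie in period 6, so first ionization energy increases left to right.
So from lowest to highest: Cs < Ba < Pb.

Cs < Ba < Pb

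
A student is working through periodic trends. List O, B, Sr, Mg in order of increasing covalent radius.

O < B < Mg < Sr

B is in period 2, group 13; O is in period 2, group 16; Mg is in period 3, group 2; Sr is in period 5, group 2.
Across a period the added protons contract the valence shell; down a group each new principal shell makes the atom larger.
These span different periods and groups, so the two trends combine.
B > O: B lies to the left of O in period 2, so the across-period effect alone puts B larger.
Mg > B: relative to B, both the across-period and down-group shifts push Mg's atomic radius up.
Sr > Mg: Sr sits below Mg in group 2, so the down-group effect alone puts Sr larger.
Tabulated atomic radius (pm): B 85, O 63, Mg 139, Sr 185.
So from smallest to largest: O < B < Mg < Sr.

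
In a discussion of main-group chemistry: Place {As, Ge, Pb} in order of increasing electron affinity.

Ge is in period 4, group 14; As is in period 4, group 15; Pb is in period 6, group 14.
Atoms with high Z_eff and room in the valence shell (especially the halogens) have the most exothermic electron affinities.
These span different periods and groups, so the two trends combine.
As > Pb: both effects reinforce here, so As is clearly the higher of the two.
Ge > As: this pair runs against the simple trend — see the exception note.
Note the exception: Ge has a higher electron affinity than As, contrary to the simple trend — adding an electron to As's half-filled 4p³ is unfavourable, so Ge (4p²) has the more exothermic EA.
Tabulated electron affinity (kJ/mol): Ge 119, As 78, Pb 35.
So from lowest to highest: Pb < As < Ge.

Pb, As, Ge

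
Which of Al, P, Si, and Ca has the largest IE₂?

IE_2 is the cost of taking one more electron from the +1 cation: Al⁺ still has 2 valence electrons; P⁺ still has 4 valence electrons; Si⁺ still has 3 valence electrons; Ca⁺ still has 1 valence electron.
All are still removing valence electrons, so compare the +1 ions as you would atoms: IE_2 generally rises across a period (higher Z_eff) and falls down a group (larger shell), subject to the usual subshell exceptions.
Valence configurations: Al⁺ [Ne]3s², P⁺ [Ne]3s²3p², Si⁺ [Ne]3s²3p¹, Ca⁺ [Ar]4s¹.
Si⁺ loses a lone 3p electron whereas Al⁺ must break into a filled 3s² pair, so IE_2(Al) > IE_2(Si) even though Si has the higher nuclear charge.
Approximate IE_2 values (kJ/mol): Al 1817, P 1907, Si 1577, Ca 1145.
Overall IE_2 order: Ca < Si < Al < P.

P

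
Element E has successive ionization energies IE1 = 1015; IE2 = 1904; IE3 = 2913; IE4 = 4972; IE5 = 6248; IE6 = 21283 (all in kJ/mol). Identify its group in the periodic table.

Group 15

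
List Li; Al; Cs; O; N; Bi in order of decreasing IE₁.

Li is in period 2, group 1; N is in period 2, group 15; O is in period 2, group 16; Al is in period 3, group 13; Cs is in period 6, group 1; Bi is in period 6, group 15.
IE₁ increases left→right with effective nuclear charge and decreases top→bottom as the valence shell moves farther out.
Here both period and group differ, so the two effects have to be weighed against each other.
Li > Cs: they share group 1; the group trend gives Li the larger value.
Al > Li: period and group pull opposite ways; the across-period shift dominates (578 vs 520 kJ/mol).
Bi > Al: the two effects oppose for this pair; the across-period effect wins (703 vs 578 kJ/mol).
O > Bi: both effects reinforce here, so O is clearly the higher of the two.
N > O: this pair runs against the simple trend — see the exception note.
Note the exception: N has a higher first ionization energy than O, contrary to the simple trend — pairing an electron in O's 2p⁴ costs repulsion energy, so O ionizes more easily than half-filled N (2p³).
Tabulated first ionization energy (kJ/mol): Li 520, N 1402, O 1314, Al 578, Cs 376, Bi 703.
So from highest to lowest: N > O > Bi > Al > Li > Cs.

N > O > Bi > Al > Li > Cs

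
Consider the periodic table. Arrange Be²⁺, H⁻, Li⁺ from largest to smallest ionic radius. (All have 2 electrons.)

H⁻ > Li⁺ > Be²⁺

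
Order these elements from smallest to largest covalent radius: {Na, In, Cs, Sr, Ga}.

Ga < In < Na < Sr < Cs

Atomic radius shrinks across a period as nuclear charge pulls the same shell inward, and grows down a group as new shells are added.
These span different periods and groups, so the two trends combine.
In > Ga: they share group 13; the group trend gives In the larger value.
Na > In: period and group pull opposite ways; the across-period shift dominates (155 vs 142 pm).
Sr > Na: the two effects oppose for this pair; the down-group effect wins (185 vs 155 pm).
Cs > Sr: relative to Sr, both the across-period and down-group shifts push Cs's atomic radius up.
For reference (pm): Na 155, Ga 124, Sr 185, In 142, Cs 232.
So from smallest to largest: Ga < In < Na < Sr < Cs.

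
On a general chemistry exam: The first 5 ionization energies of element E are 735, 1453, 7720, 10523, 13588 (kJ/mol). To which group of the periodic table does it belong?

Group 2

Look for the largest jump between consecutive ionization energies: IE3/IE2 ≈ 5.3, far larger than any earlier ratio.
That jump marks the point where a core electron is being removed. So the atom has 2 valence electrons.
A main-group element with 2 valence electrons is in group 2.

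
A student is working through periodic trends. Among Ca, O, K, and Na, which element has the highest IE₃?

Consider each +2 ion: Ca²⁺ is the bare [Ar] core; O²⁺ still has 4 valence electrons; K²⁺ is already 1 electron into the core; Na²⁺ is already 1 electron into the core.
Usually core removal costs more than valence removal, but here the competition is close: a tightly held n=2 valence electron can cost more to remove than an n=3 core electron, so the actual values have to decide it.
Approximate IE_3 values (kJ/mol): Ca 4912, O 5300, K 4420, Na 6910.
Putting it together, IE_3: K < Ca < O < Na.

Na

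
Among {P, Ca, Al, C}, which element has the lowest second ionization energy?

Ca

Consider each +1 ion: P⁺ still has 4 valence electrons; Ca⁺ still has 1 valence electron; Al⁺ still has 2 valence electrons; C⁺ still has 3 valence electrons.
All are still removing valence electrons, so compare the +1 ions as you would atoms: IE_2 generally rises across a period (higher Z_eff) and falls down a group (larger shell), subject to the usual subshell exceptions.
Valence configurations: P⁺ [Ne]3s²3p², Ca⁺ [Ar]4s¹, Al⁺ [Ne]3s², C⁺ [He]2s²2p¹.
Tabulated IE_2 (kJ/mol): P 1907, Ca 1145, Al 1817, C 2353.
Overall IE_2 order: Ca < Al < P < C.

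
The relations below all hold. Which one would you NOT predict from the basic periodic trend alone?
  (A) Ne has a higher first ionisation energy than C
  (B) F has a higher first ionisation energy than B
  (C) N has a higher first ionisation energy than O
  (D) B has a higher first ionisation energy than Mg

(C)

The general trend: first ionisation energy increases across a period and decreases down a group.
(A) Ne (period 2, group 18) vs C (period 2, group 14): the stated order agrees with the simple trend.
(B) F (period 2, group 17) vs B (period 2, group 13): the stated order agrees with the simple trend.
(C) N (period 2, group 15) vs O (period 2, group 16): the stated order contradicts the simple trend.
(D) B (period 2, group 13) vs Mg (period 3, group 2): the stated order agrees with the simple trend.
The exception is (C): pairing an electron in O's 2p⁴ costs repulsion energy, so O ionizes more easily than half-filled N (2p³).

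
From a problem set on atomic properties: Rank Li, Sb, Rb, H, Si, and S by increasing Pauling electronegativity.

Rb < Li < Si < Sb < H < S

H is in period 1, group 1; Li is in period 2, group 1; Si is in period 3, group 14; S is in period 3, group 16; Rb is in period 5, group 1; Sb is in period 5, group 15.
Smaller atoms with higher effective nuclear charge are more electronegative.
Neither a single period nor a single group — weigh both effects.
Li > Rb: Li sits above Rb in group 1, so the down-group effect alone puts Li higher.
Si > Li: period and group pull opposite ways; the across-period shift dominates (1.90 vs 0.98).
Sb > Si: period and group pull opposite ways; the across-period shift dominates (2.05 vs 1.90).
H > Sb: the two effects oppose for this pair; the down-group effect wins (2.20 vs 2.05).
S > H: the two effects oppose for this pair; the across-period effect wins (2.58 vs 2.20).
Tabulated electronegativity (Pauling): H 2.20, Li 0.98, Si 1.90, S 2.58, Rb 0.82, Sb 2.05.
So from lowest to highest: Rb < Li < Si < Sb < H < S.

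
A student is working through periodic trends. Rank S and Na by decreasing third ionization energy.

Consider each +2 ion: S²⁺ still has 4 valence electrons; Na²⁺ is already 1 electron into the core.
Core electrons are held far more tightly than valence electrons, so Na tops the IE_3 order.
Tabulated IE_3 (kJ/mol): S 3357, Na 6910.
Hence IE_3: S < Na.

Na > S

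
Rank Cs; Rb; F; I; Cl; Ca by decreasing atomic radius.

F is in period 2, group 17; Cl is in period 3, group 17; Ca is in period 4, group 2; Rb is in period 5, group 1; I is in period 5, group 17; Cs is in period 6, group 1.
Moving right in a period, electrons are added to the same shell under a stronger nuclear pull, so atoms get smaller; moving down, a new shell is opened and atoms get larger.
Here both period and group differ, so the two effects have to be weighed against each other.
Cl > F: they share group 17; the group trend gives Cl the larger value.
I > Cl: I sits below Cl in group 17, so the down-group effect alone puts I larger.
Ca > I: period and group pull opposite ways; the across-period shift dominates (171 vs 133 pm).
Rb > Ca: relative to Ca, both the across-period and down-group shifts push Rb's atomic radius up.
Cs > Rb: Cs sits below Rb in group 1, so the down-group effect alone puts Cs larger.
Tabulated atomic radius (pm): F 64, Cl 99, Ca 171, Rb 210, I 133, Cs 232.
So from largest to smallest: Cs > Rb > Ca > I > Cl > F.

Cs, Rb, Ca, I, Cl, F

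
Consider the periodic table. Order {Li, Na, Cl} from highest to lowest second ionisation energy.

IE_2 is the cost of taking one more electron from the +1 cation: Li⁺ is the bare [He] core; Na⁺ is the bare [Ne] core; Cl⁺ still has 6 valence electrons.
Breaking into a closed-shell core is much more expensive than removing a leftover valence electron — Na and Li have the largest IE_2 here.
The numbers (kJ/mol): Li 7298, Na 4562, Cl 2298.
Overall IE_2 order: Cl < Na < Li.

Li, Na, Cl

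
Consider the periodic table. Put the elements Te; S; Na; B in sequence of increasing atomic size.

B < S < Te < Na

B is in period 2, group 13; Na is in period 3, group 1; S is in period 3, group 16; Te is in period 5, group 16.
Atomic radius shrinks across a period as nuclear charge pulls the same shell inward, and grows down a group as new shells are added.
Here both period and group differ, so the two effects have to be weighed against each other.
S > B: the two effects oppose for this pair; the down-group effect wins (103 vs 85 pm).
Te > S: Te sits below S in group 16, so the down-group effect alone puts Te larger.
Na > Te: period and group pull opposite ways; the across-period shift dominates (155 vs 136 pm).
Tabulated atomic radius (pm): B 85, Na 155, S 103, Te 136.
So from smallest to largest: B < S < Te < Na.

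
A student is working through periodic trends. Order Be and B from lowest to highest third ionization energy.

Consider each +2 ion: Be²⁺ is the bare [He] core; B²⁺ still has 1 valence electron.
Core electrons are held far more tightly than valence electrons, so Be tops the IE_3 order.
Tabulated IE_3 (kJ/mol): Be 14849, B 3660.
Putting it together, IE_3: B < Be.

B < Be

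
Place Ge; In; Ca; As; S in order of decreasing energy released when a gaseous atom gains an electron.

S > Ge > As > In > Ca

S is in period 3, group 16; Ca is in period 4, group 2; Ge is in period 4, group 14; As is in period 4, group 15; In is in period 5, group 13.
Electron affinity generally becomes more exothermic across a period toward the halogens and less exothermic down a group.
Neither a single period nor a single group — weigh both effects.
In > Ca: the two effects oppose for this pair; the across-period effect wins (29 vs 2 kJ/mol).
As > In: relative to In, both the across-period and down-group shifts push As's electron affinity up.
Ge > As: this pair runs against the simple trend — see the exception note.
S > Ge: relative to Ge, both the across-period and down-group shifts push S's electron affinity up.
Note the exception: Ge has a higher electron affinity than As, contrary to the simple trend — adding an electron to As's half-filled 4p³ is unfavourable, so Ge (4p²) has the more exothermic EA.
For reference (kJ/mol): S 200, Ca 2, Ge 119, As 78, In 29.
So from highest to lowest: S > Ge > As > In > Ca.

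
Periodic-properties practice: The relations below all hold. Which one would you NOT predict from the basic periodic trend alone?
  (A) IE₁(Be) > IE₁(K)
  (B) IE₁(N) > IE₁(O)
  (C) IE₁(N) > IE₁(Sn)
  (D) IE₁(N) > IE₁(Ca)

(B)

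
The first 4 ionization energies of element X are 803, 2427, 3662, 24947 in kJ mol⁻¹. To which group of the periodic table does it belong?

Group 13

Look for the largest jump between consecutive ionization energies: IE4/IE3 ≈ 6.8, far larger than any earlier ratio.
That jump marks the point where a core electron is being removed. So the atom has 3 valence electrons.
A main-group element with 3 valence electrons is in group 13.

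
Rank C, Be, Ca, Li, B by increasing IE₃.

After 2 electrons have been removed, what remains? C²⁺ still has 2 valence electrons; Be²⁺ is the bare [He] core; Ca²⁺ is the bare [Ar] core; Li²⁺ is already 1 electron into the core; B²⁺ still has 1 valence electron.
Core electrons are held far more tightly than valence electrons, so Ca, Li and Be top the IE_3 order.
Valence configurations: C²⁺ [He]2s², B²⁺ [He]2s¹.
Tabulated IE_3 (kJ/mol): C 4620, Be 14849, Ca 4912, Li 11815, B 3660.
Hence IE_3: B < C < Ca < Li < Be.

B < C < Ca < Li < Be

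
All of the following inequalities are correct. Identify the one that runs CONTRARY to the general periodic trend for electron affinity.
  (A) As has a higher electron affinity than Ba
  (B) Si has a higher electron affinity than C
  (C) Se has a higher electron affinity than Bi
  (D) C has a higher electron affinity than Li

(B)

The general trend: electron affinity increases across a period and decreases down a group.
(A) As (period 4, group 15) vs Ba (period 6, group 2): the stated order agrees with the simple trend.
(B) Si (period 3, group 14) vs C (period 2, group 14): the stated order contradicts the simple trend.
(C) Se (period 4, group 16) vs Bi (period 6, group 15): the stated order agrees with the simple trend.
(D) C (period 2, group 14) vs Li (period 2, group 1): the stated order agrees with the simple trend.
The exception is (B): Si's larger, more diffuse 3p orbitals accept an added electron slightly more readily than C's compact 2p.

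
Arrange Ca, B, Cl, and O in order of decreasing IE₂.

O, B, Cl, Ca

The second ionization energy removes an electron from the +1 ion. For each element: Ca⁺ still has 1 valence electron; B⁺ still has 2 valence electrons; Cl⁺ still has 6 valence electrons; O⁺ still has 5 valence electrons.
All are still removing valence electrons, so compare the +1 ions as you would atoms: IE_2 generally rises across a period (higher Z_eff) and falls down a group (larger shell), subject to the usual subshell exceptions.
Valence configurations: Ca⁺ [Ar]4s¹, B⁺ [He]2s², Cl⁺ [Ne]3s²3p⁴, O⁺ [He]2s²2p³.
Tabulated IE_2 (kJ/mol): Ca 1145, B 2427, Cl 2298, O 3388.
So the second ionization energies run Ca < Cl < B < O.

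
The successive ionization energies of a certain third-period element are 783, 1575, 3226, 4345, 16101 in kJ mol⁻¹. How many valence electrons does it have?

4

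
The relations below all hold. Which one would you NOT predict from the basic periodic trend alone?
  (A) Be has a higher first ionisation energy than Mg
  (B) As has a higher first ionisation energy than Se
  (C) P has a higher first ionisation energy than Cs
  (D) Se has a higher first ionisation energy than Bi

The general trend: first ionisation energy increases across a period and decreases down a group.
(A) Be (period 2, group 2) vs Mg (period 3, group 2): the stated order agrees with the simple trend.
(B) As (period 4, group 15) vs Se (period 4, group 16): the stated order contradicts the simple trend.
(C) P (period 3, group 15) vs Cs (period 6, group 1): the stated order agrees with the simple trend.
(D) Se (period 4, group 16) vs Bi (period 6, group 15): the stated order agrees with the simple trend.
The exception is (B): Se (4p⁴) ionizes more easily than half-filled As (4p³).

(B)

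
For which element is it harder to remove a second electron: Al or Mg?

Al

The second ionization energy removes an electron from the +1 ion. For each element: Al⁺ still has 2 valence electrons; Mg⁺ still has 1 valence electron.
All are still removing valence electrons, so compare the +1 ions as you would atoms: IE_2 generally rises across a period (higher Z_eff) and falls down a group (larger shell), subject to the usual subshell exceptions.
Valence configurations: Al⁺ [Ne]3s², Mg⁺ [Ne]3s¹.
Approximate IE_2 values (kJ/mol): Al 1817, Mg 1451.
So the second ionization energies run Mg < Al.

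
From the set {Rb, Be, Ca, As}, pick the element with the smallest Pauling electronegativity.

Rb

EN rises left→right (higher Z_eff, smaller atoms) and falls top→bottom (larger, more shielded atoms).
Neither a single period nor a single group — weigh both effects.
Ca > Rb: both effects reinforce here, so Ca is clearly the higher of the two.
Be > Ca: they share group 2; the group trend gives Be the larger value.
As > Be: period and group pull opposite ways; the across-period shift dominates (2.18 vs 1.57).
Approximate values (Pauling): Be 1.57, Ca 1.00, As 2.18, Rb 0.82.
The smallest Pauling electronegativity among these belongs to Rb.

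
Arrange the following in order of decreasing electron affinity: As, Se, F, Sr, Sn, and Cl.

Cl > F > Se > Sn > As > Sr

Electron affinity generally becomes more exothermic across a period toward the halogens and less exothermic down a group.
Neither a single period nor a single group — weigh both effects.
As > Sr: both effects reinforce here, so As is clearly the higher of the two.
Sn > As: this pair runs against the simple trend — see the exception note.
Se > Sn: both effects reinforce here, so Se is clearly the higher of the two.
F > Se: relative to Se, both the across-period and down-group shifts push F's electron affinity up.
Cl > F: this pair runs against the simple trend — see the exception note.
Note the exception: Sn has a higher electron affinity than As, contrary to the simple trend — adding an electron to As's half-filled np³ subshell costs electron-pairing energy.
Note the exception: Cl has a higher electron affinity than F, contrary to the simple trend — F's small 2p subshell makes the incoming electron feel strong e⁻–e⁻ repulsion, so Cl actually releases more energy on gaining an electron.
Approximate values (kJ/mol): F 328, Cl 349, As 78, Se 195, Sr 5, Sn 107.
So from highest to lowest: Cl > F > Se > Sn > As > Sr.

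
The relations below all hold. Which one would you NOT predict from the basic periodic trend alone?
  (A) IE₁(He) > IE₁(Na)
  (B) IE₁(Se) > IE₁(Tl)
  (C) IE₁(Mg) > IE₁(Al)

(C)

The general trend: IE₁ increases across a period and decreases down a group.
(A) He (period 1, group 18) vs Na (period 3, group 1): the stated order agrees with the simple trend.
(B) Se (period 4, group 16) vs Tl (period 6, group 13): the stated order agrees with the simple trend.
(C) Mg (period 3, group 2) vs Al (period 3, group 13): the stated order contradicts the simple trend.
The exception is (C): Al's single 3p electron is easier to remove than one from Mg's filled 3s².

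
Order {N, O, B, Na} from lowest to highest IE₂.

B, N, O, Na

IE_2 is the cost of taking one more electron from the +1 cation: N⁺ still has 4 valence electrons; O⁺ still has 5 valence electrons; B⁺ still has 2 valence electrons; Na⁺ is the bare [Ne] core.
Breaking into a closed-shell core is much more expensive than removing a leftover valence electron — Na has the largest IE_2 here.
Valence configurations: N⁺ [He]2s²2p², O⁺ [He]2s²2p³, B⁺ [He]2s².
The numbers (kJ/mol): N 2856, O 3388, B 2427, Na 4562.
So the second ionization energies run B < N < O < Na.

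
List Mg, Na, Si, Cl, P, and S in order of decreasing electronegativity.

Na is in period 3, group 1; Mg is in period 3, group 2; Si is in period 3, group 14; P is in period 3, group 15; S is in period 3, group 16; Cl is in period 3, group 17.
Atoms toward the upper right of the periodic table pull bonding electrons most strongly.
All lie in period 3, so electronegativity increases left to right.
So from highest to lowest: Cl > S > P > Si > Mg > Na.

Cl > S > P > Si > Mg > Na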